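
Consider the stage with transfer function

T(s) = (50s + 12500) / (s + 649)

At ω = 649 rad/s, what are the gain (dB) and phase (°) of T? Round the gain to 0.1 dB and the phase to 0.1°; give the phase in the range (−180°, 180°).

Substitute s = j649:
Numerator: 50(j649) + 12500 = 12500 + j32450
Denominator: (j649) + 649 = 649 + j649
|N| = √(12500² + 32450²) ≈ 34774, ∠N ≈ 68.93°
|D| = √(649² + 649²) ≈ 917.82, ∠D ≈ 45.00°
|T| = 34774 / 917.82 ≈ 37.888
Gain = 20 log₁₀(37.888) ≈ 31.57 dB
∠T = 68.93° − 45.00° = 23.93°

31.6 dB, 23.9°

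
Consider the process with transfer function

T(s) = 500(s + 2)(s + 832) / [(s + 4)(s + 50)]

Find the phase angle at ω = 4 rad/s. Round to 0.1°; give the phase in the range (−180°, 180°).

14.1°

At s = jω = j4:
zero (s+2): 2 + j4 → |·| = √(2²+4²) = √20 ≈ 4.4721, ∠ = arctan(4/2) ≈ 63.43°
zero (s+832): 832 + j4 → |·| = √(832²+4²) = √692240 ≈ 832.01, ∠ = arctan(4/832) ≈ 0.28°
pole (s+4): 4 + j4 → |·| = √(4²+4²) = √32 ≈ 5.6569, ∠ = arctan(4/4) ≈ 45.00°
pole (s+50): 50 + j4 → |·| = √(50²+4²) = √2516 ≈ 50.16, ∠ = arctan(4/50) ≈ 4.57°
∠T = 63.71° − 49.57° = 14.14°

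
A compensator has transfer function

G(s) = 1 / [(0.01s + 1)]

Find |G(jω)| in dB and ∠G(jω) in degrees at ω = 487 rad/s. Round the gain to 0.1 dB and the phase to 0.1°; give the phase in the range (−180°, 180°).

-13.9 dB, -78.4°

At ω = 487 rad/s:
pole (1 + j487·0.01) = 1 + j4.87 → |·| ≈ 4.9716, ∠ ≈ 78.40°
|G| = 1 · 1 / (4.9716) ≈ 0.20114
Gain = 20 log₁₀(0.20114) ≈ -13.93 dB
∠G = (0°) − (78.40°) = -78.40°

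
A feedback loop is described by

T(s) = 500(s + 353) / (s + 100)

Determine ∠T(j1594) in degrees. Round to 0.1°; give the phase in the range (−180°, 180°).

-8.9°

At s = jω = j1594:
zero (s+353): 353 + j1594 → |·| = √(353²+1594²) = √2665445 ≈ 1632.6, ∠ = arctan(1594/353) ≈ 77.51°
pole (s+100): 100 + j1594 → |·| = √(100²+1594²) = √2550836 ≈ 1597.1, ∠ = arctan(1594/100) ≈ 86.41°
∠T = 77.51° − 86.41° = -8.90°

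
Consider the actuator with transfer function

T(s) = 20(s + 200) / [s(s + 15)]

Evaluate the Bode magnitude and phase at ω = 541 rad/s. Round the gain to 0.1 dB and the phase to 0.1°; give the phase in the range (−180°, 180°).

At s = jω = j541:
zero (s+200): 200 + j541 → |·| = √(200²+541²) = √332681 ≈ 576.79, ∠ = arctan(541/200) ≈ 69.71°
pole (s+15): 15 + j541 → |·| = √(15²+541²) = √292906 ≈ 541.21, ∠ = arctan(541/15) ≈ 88.41°
pole at origin: |s| = 541, ∠ = 90.00° (in denominator)
|T| = 20 · 576.79 / 2.9279e+05 ≈ 0.0394
Gain = 20 log₁₀(0.0394) ≈ -28.09 dB
∠T = 69.71° − 178.41° = -108.70°

-28.1 dB, -108.7°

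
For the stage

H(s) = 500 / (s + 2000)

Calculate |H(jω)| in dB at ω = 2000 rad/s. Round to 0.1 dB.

At s = jω = j2000:
pole (s+2000): 2000 + j2000 → |·| = √(2000²+2000²) = √8000000 ≈ 2828.4, ∠ = arctan(2000/2000) ≈ 45.00°
|H| = 500 / 2828.4 ≈ 0.17678
Gain = 20 log₁₀(0.17678) ≈ -15.05 dB

-15.1 dB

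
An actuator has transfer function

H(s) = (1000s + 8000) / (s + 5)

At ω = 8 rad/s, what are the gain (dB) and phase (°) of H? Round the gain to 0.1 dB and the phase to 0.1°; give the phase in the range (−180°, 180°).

Substitute s = j8:
Numerator: 1000(j8) + 8000 = 8000 + j8000
Denominator: (j8) + 5 = 5 + j8
|N| = √(8000² + 8000²) ≈ 11314, ∠N ≈ 45.00°
|D| = √(5² + 8²) ≈ 9.434, ∠D ≈ 57.99°
|H| = 11314 / 9.434 ≈ 1199.3
Gain = 20 log₁₀(1199.3) ≈ 61.58 dB
∠H = 45.00° − 57.99° = -12.99°

61.6 dB, -13.0°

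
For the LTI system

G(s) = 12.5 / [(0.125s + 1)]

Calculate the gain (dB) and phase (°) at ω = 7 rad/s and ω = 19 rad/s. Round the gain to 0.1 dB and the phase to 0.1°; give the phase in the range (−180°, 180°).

ω = 7: 19.5 dB, -41.2°; ω = 19: 13.7 dB, -67.2°

At ω = 7 rad/s:
pole (1 + j7·0.125) = 1 + j0.875 → |·| ≈ 1.3288, ∠ ≈ 41.19°
|G| = 12.5 · 1 / (1.3288) ≈ 9.407
Gain = 20 log₁₀(9.407) ≈ 19.47 dB
∠G = (0°) − (41.19°) = -41.19°

At ω = 19 rad/s:
pole (1 + j19·0.125) = 1 + j2.375 → |·| ≈ 2.5769, ∠ ≈ 67.17°
|G| = 12.5 · 1 / (2.5769) ≈ 4.8508
Gain = 20 log₁₀(4.8508) ≈ 13.72 dB
∠G = (0°) − (67.17°) = -67.17°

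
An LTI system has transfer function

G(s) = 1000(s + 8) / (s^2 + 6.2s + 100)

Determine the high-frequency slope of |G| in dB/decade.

Each pole contributes −20 dB/decade at high frequency; each zero contributes +20 dB/decade.
Net: 1 zero(s) − 2 pole(s) → -20 dB/decade.

-20 dB/decade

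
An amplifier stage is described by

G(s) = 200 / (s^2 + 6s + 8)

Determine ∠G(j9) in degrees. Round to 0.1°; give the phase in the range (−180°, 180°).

-143.5°

Substitute s = j9:
Numerator: 200 = 200 + j0
Denominator: (j9)^2 + 6(j9) + 8 = -73 + j54
|N| = √(200² + 0²) ≈ 200, ∠N ≈ 0.00°
|D| = √(73² + 54²) ≈ 90.802, ∠D ≈ 143.51°
∠G = 0.00° − 143.51° = -143.51°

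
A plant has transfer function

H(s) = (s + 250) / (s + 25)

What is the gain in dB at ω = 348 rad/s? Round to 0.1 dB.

1.8 dB

Substitute s = j348:
Numerator: (j348) + 250 = 250 + j348
Denominator: (j348) + 25 = 25 + j348
|N| = √(250² + 348²) ≈ 428.49, ∠N ≈ 54.31°
|D| = √(25² + 348²) ≈ 348.9, ∠D ≈ 85.89°
|H| = 428.49 / 348.9 ≈ 1.2281
Gain = 20 log₁₀(1.2281) ≈ 1.78 dB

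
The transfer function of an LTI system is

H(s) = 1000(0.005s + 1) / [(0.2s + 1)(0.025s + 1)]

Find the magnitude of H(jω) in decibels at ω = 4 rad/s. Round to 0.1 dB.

At ω = 4 rad/s:
zero (1 + j4·0.005) = 1 + j0.02 → |·| ≈ 1.0002, ∠ ≈ 1.15°
pole (1 + j4·0.2) = 1 + j0.8 → |·| ≈ 1.2806, ∠ ≈ 38.66°
pole (1 + j4·0.025) = 1 + j0.1 → |·| ≈ 1.005, ∠ ≈ 5.71°
|H| = 1000 · 1.0002 / (1.2806 · 1.005) ≈ 777.15
Gain = 20 log₁₀(777.15) ≈ 57.81 dB

57.8 dB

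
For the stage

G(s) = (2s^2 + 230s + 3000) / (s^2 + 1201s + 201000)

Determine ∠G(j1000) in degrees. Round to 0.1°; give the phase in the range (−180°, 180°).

Substitute s = j1000:
Numerator: 2(j1000)^2 + 230(j1000) + 3000 = -1997000 + j230000
Denominator: (j1000)^2 + 1201(j1000) + 201000 = -799000 + j1201000
|N| = √(1997000² + 230000²) ≈ 2.0102e+06, ∠N ≈ 173.43°
|D| = √(799000² + 1201000²) ≈ 1.4425e+06, ∠D ≈ 123.63°
∠G = 173.43° − 123.63° = 49.80°

49.8°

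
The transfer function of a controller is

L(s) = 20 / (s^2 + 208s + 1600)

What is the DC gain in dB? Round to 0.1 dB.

-38.1 dB

L(0) = 20 / 1600 = 0.0125
20 log₁₀(0.0125) ≈ -38.06 dB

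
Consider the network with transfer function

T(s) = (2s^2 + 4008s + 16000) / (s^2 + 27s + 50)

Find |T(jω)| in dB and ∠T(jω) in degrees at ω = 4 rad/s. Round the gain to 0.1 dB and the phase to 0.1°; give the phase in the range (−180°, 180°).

46.0 dB, -27.4°

Substitute s = j4:
Numerator: 2(j4)^2 + 4008(j4) + 16000 = 15968 + j16032
Denominator: (j4)^2 + 27(j4) + 50 = 34 + j108
|N| = √(15968² + 16032²) ≈ 22627, ∠N ≈ 45.11°
|D| = √(34² + 108²) ≈ 113.23, ∠D ≈ 72.53°
|T| = 22627 / 113.23 ≈ 199.83
Gain = 20 log₁₀(199.83) ≈ 46.01 dB
∠T = 45.11° − 72.53° = -27.42°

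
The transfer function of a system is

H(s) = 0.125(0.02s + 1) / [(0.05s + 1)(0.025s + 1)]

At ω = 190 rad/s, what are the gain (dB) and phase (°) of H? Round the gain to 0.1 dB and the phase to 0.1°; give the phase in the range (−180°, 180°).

-39.5 dB, -86.8°

At ω = 190 rad/s:
zero (1 + j190·0.02) = 1 + j3.8 → |·| ≈ 3.9294, ∠ ≈ 75.26°
pole (1 + j190·0.05) = 1 + j9.5 → |·| ≈ 9.5525, ∠ ≈ 83.99°
pole (1 + j190·0.025) = 1 + j4.75 → |·| ≈ 4.8541, ∠ ≈ 78.11°
|H| = 0.125 · 3.9294 / (9.5525 · 4.8541) ≈ 0.010593
Gain = 20 log₁₀(0.010593) ≈ -39.50 dB
∠H = (75.26°) − (83.99° + 78.11°) = -86.84°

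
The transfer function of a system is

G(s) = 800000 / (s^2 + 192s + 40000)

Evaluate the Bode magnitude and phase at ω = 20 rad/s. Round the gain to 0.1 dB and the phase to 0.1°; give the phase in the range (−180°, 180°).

26.1 dB, -5.5°

At s = jω = j20:
quadratic: (j20)² + 192·j20 + 40000 = 39600 + j3840 → |·| ≈ 39786, ∠ ≈ 5.54°
|G| = 800000 / 39786 ≈ 20.108
Gain = 20 log₁₀(20.108) ≈ 26.07 dB
∠G = 0.00° − 5.54° = -5.54°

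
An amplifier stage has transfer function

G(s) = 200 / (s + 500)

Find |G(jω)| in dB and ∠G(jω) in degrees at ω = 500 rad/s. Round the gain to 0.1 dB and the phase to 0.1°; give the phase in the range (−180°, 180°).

Substitute s = j500:
Numerator: 200 = 200 + j0
Denominator: (j500) + 500 = 500 + j500
|N| = √(200² + 0²) ≈ 200, ∠N ≈ 0.00°
|D| = √(500² + 500²) ≈ 707.11, ∠D ≈ 45.00°
|G| = 200 / 707.11 ≈ 0.28284
Gain = 20 log₁₀(0.28284) ≈ -10.97 dB
∠G = 0.00° − 45.00° = -45.00°

-11.0 dB, -45.0°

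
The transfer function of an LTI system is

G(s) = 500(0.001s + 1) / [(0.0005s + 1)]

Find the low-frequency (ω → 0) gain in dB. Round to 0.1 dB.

G(0) = 500 · 1 / 1 = 500
20 log₁₀(500) ≈ 53.98 dB

54.0 dB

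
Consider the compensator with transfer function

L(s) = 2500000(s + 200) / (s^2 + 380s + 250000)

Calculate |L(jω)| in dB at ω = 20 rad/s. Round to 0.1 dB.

At s = jω = j20:
zero (s+200): 200 + j20 → |·| = √(200²+20²) = √40400 ≈ 201, ∠ = arctan(20/200) ≈ 5.71°
quadratic: (j20)² + 380·j20 + 250000 = 249600 + j7600 → |·| ≈ 2.4972e+05, ∠ ≈ 1.74°
|L| = 2500000 · 201 / 2.4972e+05 ≈ 2012.3
Gain = 20 log₁₀(2012.3) ≈ 66.07 dB

66.1 dB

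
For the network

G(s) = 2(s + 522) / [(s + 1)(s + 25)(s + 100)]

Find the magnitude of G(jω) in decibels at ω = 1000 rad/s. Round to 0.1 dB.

At s = jω = j1000:
zero (s+522): 522 + j1000 → |·| = √(522²+1000²) = √1272484 ≈ 1128, ∠ = arctan(1000/522) ≈ 62.44°
pole (s+1): 1 + j1000 → |·| = √(1²+1000²) = √1000001 ≈ 1000, ∠ = arctan(1000/1) ≈ 89.94°
pole (s+25): 25 + j1000 → |·| = √(25²+1000²) = √1000625 ≈ 1000.3, ∠ = arctan(1000/25) ≈ 88.57°
pole (s+100): 100 + j1000 → |·| = √(100²+1000²) = √1010000 ≈ 1005, ∠ = arctan(1000/100) ≈ 84.29°
|G| = 2 · 1128 / 1.0053e+09 ≈ 2.2441e-06
Gain = 20 log₁₀(2.2441e-06) ≈ -112.98 dB

-113.0 dB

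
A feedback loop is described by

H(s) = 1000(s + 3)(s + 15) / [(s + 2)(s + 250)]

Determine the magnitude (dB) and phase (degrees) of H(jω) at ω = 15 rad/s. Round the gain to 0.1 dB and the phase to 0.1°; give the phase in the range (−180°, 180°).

38.7 dB, 37.9°

At s = jω = j15:
zero (s+3): 3 + j15 → |·| = √(3²+15²) = √234 ≈ 15.297, ∠ = arctan(15/3) ≈ 78.69°
zero (s+15): 15 + j15 → |·| = √(15²+15²) = √450 ≈ 21.213, ∠ = arctan(15/15) ≈ 45.00°
pole (s+2): 2 + j15 → |·| = √(2²+15²) = √229 ≈ 15.133, ∠ = arctan(15/2) ≈ 82.41°
pole (s+250): 250 + j15 → |·| = √(250²+15²) = √62725 ≈ 250.45, ∠ = arctan(15/250) ≈ 3.43°
|H| = 1000 · 324.5 / 3790.1 ≈ 85.618
Gain = 20 log₁₀(85.618) ≈ 38.65 dB
∠H = 123.69° − 85.84° = 37.85°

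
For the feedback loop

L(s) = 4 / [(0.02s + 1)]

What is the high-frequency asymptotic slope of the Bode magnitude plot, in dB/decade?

-20 dB/decade

Each pole contributes −20 dB/decade at high frequency; each zero contributes +20 dB/decade.
Net: 0 zero(s) − 1 pole(s) → -20 dB/decade.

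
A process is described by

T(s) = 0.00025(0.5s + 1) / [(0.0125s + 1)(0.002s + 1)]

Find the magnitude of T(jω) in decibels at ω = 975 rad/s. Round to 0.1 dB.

At ω = 975 rad/s:
zero (1 + j975·0.5) = 1 + j487.5 → |·| ≈ 487.5, ∠ ≈ 89.88°
pole (1 + j975·0.0125) = 1 + j12.1875 → |·| ≈ 12.228, ∠ ≈ 85.31°
pole (1 + j975·0.002) = 1 + j1.95 → |·| ≈ 2.1915, ∠ ≈ 62.85°
|T| = 0.00025 · 487.5 / (12.228 · 2.1915) ≈ 0.004548
Gain = 20 log₁₀(0.004548) ≈ -46.84 dB

-46.8 dB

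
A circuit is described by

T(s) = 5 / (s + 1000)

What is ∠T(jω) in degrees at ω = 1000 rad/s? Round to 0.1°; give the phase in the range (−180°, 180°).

At s = jω = j1000:
pole (s+1000): 1000 + j1000 → |·| = √(1000²+1000²) = √2000000 ≈ 1414.2, ∠ = arctan(1000/1000) ≈ 45.00°
∠T = 0.00° − 45.00° = -45.00°

-45.0°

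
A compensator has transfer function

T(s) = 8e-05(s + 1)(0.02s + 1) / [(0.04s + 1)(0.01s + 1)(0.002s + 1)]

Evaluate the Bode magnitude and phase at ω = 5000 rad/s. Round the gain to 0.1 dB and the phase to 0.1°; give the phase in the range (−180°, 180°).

-68.0 dB, -83.4°

At ω = 5000 rad/s:
zero (1 + j5000·1) = 1 + j5000 → |·| ≈ 5000, ∠ ≈ 89.99°
zero (1 + j5000·0.02) = 1 + j100 → |·| ≈ 100, ∠ ≈ 89.43°
pole (1 + j5000·0.04) = 1 + j200 → |·| ≈ 200, ∠ ≈ 89.71°
pole (1 + j5000·0.01) = 1 + j50 → |·| ≈ 50.01, ∠ ≈ 88.85°
pole (1 + j5000·0.002) = 1 + j10 → |·| ≈ 10.05, ∠ ≈ 84.29°
|T| = 8e-05 · 5000 · 100 / (200 · 50.01 · 10.05) ≈ 0.00039793
Gain = 20 log₁₀(0.00039793) ≈ -68.00 dB
∠T = (89.99° + 89.43°) − (89.71° + 88.85° + 84.29°) = -83.43°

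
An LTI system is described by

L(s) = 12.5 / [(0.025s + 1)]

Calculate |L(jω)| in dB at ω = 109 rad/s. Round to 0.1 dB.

At ω = 109 rad/s:
pole (1 + j109·0.025) = 1 + j2.725 → |·| ≈ 2.9027, ∠ ≈ 69.85°
|L| = 12.5 · 1 / (2.9027) ≈ 4.3063
Gain = 20 log₁₀(4.3063) ≈ 12.68 dB

12.7 dB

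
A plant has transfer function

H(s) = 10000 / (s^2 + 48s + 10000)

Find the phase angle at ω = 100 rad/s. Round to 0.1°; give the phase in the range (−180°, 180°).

At s = jω = j100:
quadratic: (j100)² + 48·j100 + 10000 = 0 + j4800 → |·| ≈ 4800, ∠ ≈ 90.00°
∠H = 0.00° − 90.00° = -90.00°

-90.0°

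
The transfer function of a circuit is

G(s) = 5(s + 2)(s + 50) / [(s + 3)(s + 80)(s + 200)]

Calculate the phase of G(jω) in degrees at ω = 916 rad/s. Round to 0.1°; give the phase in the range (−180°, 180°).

-75.8°

At s = jω = j916:
zero (s+2): 2 + j916 → |·| = √(2²+916²) = √839060 ≈ 916, ∠ = arctan(916/2) ≈ 89.87°
zero (s+50): 50 + j916 → |·| = √(50²+916²) = √841556 ≈ 917.36, ∠ = arctan(916/50) ≈ 86.88°
pole (s+3): 3 + j916 → |·| = √(3²+916²) = √839065 ≈ 916, ∠ = arctan(916/3) ≈ 89.81°
pole (s+80): 80 + j916 → |·| = √(80²+916²) = √845456 ≈ 919.49, ∠ = arctan(916/80) ≈ 85.01°
pole (s+200): 200 + j916 → |·| = √(200²+916²) = √879056 ≈ 937.58, ∠ = arctan(916/200) ≈ 77.68°
∠G = 176.75° − 252.50° = -75.75°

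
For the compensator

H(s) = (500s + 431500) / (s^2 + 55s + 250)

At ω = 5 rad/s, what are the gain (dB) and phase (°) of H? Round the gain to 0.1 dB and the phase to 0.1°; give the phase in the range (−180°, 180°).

Substitute s = j5:
Numerator: 500(j5) + 431500 = 431500 + j2500
Denominator: (j5)^2 + 55(j5) + 250 = 225 + j275
|N| = √(431500² + 2500²) ≈ 4.3151e+05, ∠N ≈ 0.33°
|D| = √(225² + 275²) ≈ 355.32, ∠D ≈ 50.71°
|H| = 4.3151e+05 / 355.32 ≈ 1214.4
Gain = 20 log₁₀(1214.4) ≈ 61.69 dB
∠H = 0.33° − 50.71° = -50.38°

61.7 dB, -50.4°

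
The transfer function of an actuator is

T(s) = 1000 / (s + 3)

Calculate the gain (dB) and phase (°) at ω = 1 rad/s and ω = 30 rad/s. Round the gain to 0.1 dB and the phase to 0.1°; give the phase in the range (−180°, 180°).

At s = jω = j1:
pole (s+3): 3 + j1 → |·| = √(3²+1²) = √10 ≈ 3.1623, ∠ = arctan(1/3) ≈ 18.43°
|T| = 1000 / 3.1623 ≈ 316.23
Gain = 20 log₁₀(316.23) ≈ 50.00 dB
∠T = 0.00° − 18.43° = -18.43°

At s = jω = j30:
pole (s+3): 3 + j30 → |·| = √(3²+30²) = √909 ≈ 30.15, ∠ = arctan(30/3) ≈ 84.29°
|T| = 1000 / 30.15 ≈ 33.167
Gain = 20 log₁₀(33.167) ≈ 30.41 dB
∠T = 0.00° − 84.29° = -84.29°

ω = 1: 50.0 dB, -18.4°; ω = 30: 30.4 dB, -84.3°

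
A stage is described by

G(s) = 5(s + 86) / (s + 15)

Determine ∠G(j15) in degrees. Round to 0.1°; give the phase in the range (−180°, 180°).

At s = jω = j15:
zero (s+86): 86 + j15 → |·| = √(86²+15²) = √7621 ≈ 87.298, ∠ = arctan(15/86) ≈ 9.89°
pole (s+15): 15 + j15 → |·| = √(15²+15²) = √450 ≈ 21.213, ∠ = arctan(15/15) ≈ 45.00°
∠G = 9.89° − 45.00° = -35.11°

-35.1°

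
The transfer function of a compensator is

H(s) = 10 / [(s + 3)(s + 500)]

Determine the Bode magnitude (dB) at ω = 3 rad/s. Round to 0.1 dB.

At s = jω = j3:
pole (s+3): 3 + j3 → |·| = √(3²+3²) = √18 ≈ 4.2426, ∠ = arctan(3/3) ≈ 45.00°
pole (s+500): 500 + j3 → |·| = √(500²+3²) = √250009 ≈ 500.01, ∠ = arctan(3/500) ≈ 0.34°
|H| = 10 / 2121.3 ≈ 0.0047141
Gain = 20 log₁₀(0.0047141) ≈ -46.53 dB

-46.5 dB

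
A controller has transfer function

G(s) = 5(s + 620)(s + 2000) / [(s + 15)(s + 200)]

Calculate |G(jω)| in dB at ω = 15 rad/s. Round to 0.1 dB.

At s = jω = j15:
zero (s+620): 620 + j15 → |·| = √(620²+15²) = √384625 ≈ 620.18, ∠ = arctan(15/620) ≈ 1.39°
zero (s+2000): 2000 + j15 → |·| = √(2000²+15²) = √4000225 ≈ 2000.1, ∠ = arctan(15/2000) ≈ 0.43°
pole (s+15): 15 + j15 → |·| = √(15²+15²) = √450 ≈ 21.213, ∠ = arctan(15/15) ≈ 45.00°
pole (s+200): 200 + j15 → |·| = √(200²+15²) = √40225 ≈ 200.56, ∠ = arctan(15/200) ≈ 4.29°
|G| = 5 · 1.2404e+06 / 4254.5 ≈ 1457.8
Gain = 20 log₁₀(1457.8) ≈ 63.27 dB

63.3 dB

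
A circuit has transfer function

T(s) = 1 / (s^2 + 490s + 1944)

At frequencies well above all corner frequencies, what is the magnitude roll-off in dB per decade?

Each pole contributes −20 dB/decade at high frequency; each zero contributes +20 dB/decade.
Net: 0 zero(s) − 2 pole(s) → -40 dB/decade.

-40 dB/decade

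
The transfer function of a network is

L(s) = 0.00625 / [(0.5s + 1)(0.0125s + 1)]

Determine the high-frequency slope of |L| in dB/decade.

-40 dB/decade

Each pole contributes −20 dB/decade at high frequency; each zero contributes +20 dB/decade.
Net: 0 zero(s) − 2 pole(s) → -40 dB/decade.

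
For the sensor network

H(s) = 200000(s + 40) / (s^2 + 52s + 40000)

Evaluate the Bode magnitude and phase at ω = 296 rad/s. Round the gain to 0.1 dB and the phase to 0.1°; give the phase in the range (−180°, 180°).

At s = jω = j296:
zero (s+40): 40 + j296 → |·| = √(40²+296²) = √89216 ≈ 298.69, ∠ = arctan(296/40) ≈ 82.30°
quadratic: (j296)² + 52·j296 + 40000 = -47616 + j15392 → |·| ≈ 50042, ∠ ≈ 162.09°
|H| = 200000 · 298.69 / 50042 ≈ 1193.8
Gain = 20 log₁₀(1193.8) ≈ 61.54 dB
∠H = 82.30° − 162.09° = -79.79°

61.5 dB, -79.8°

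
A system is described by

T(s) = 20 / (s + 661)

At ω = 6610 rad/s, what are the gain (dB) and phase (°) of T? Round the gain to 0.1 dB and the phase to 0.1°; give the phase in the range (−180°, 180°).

-50.4 dB, -84.3°

At s = jω = j6610:
pole (s+661): 661 + j6610 → |·| = √(661²+6610²) = √44129021 ≈ 6643, ∠ = arctan(6610/661) ≈ 84.29°
|T| = 20 / 6643 ≈ 0.0030107
Gain = 20 log₁₀(0.0030107) ≈ -50.43 dB
∠T = 0.00° − 84.29° = -84.29°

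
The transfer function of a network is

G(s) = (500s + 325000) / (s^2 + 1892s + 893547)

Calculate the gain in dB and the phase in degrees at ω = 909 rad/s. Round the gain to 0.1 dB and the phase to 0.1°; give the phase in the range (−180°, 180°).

Substitute s = j909:
Numerator: 500(j909) + 325000 = 325000 + j454500
Denominator: (j909)^2 + 1892(j909) + 893547 = 67266 + j1719828
|N| = √(325000² + 454500²) ≈ 5.5874e+05, ∠N ≈ 54.43°
|D| = √(67266² + 1719828²) ≈ 1.7211e+06, ∠D ≈ 87.76°
|G| = 5.5874e+05 / 1.7211e+06 ≈ 0.32464
Gain = 20 log₁₀(0.32464) ≈ -9.77 dB
∠G = 54.43° − 87.76° = -33.33°

-9.8 dB, -33.3°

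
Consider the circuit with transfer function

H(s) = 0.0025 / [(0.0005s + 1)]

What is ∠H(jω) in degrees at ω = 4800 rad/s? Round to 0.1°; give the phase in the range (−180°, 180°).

-67.4°

At ω = 4800 rad/s:
pole (1 + j4800·0.0005) = 1 + j2.4 → |·| ≈ 2.6, ∠ ≈ 67.38°
∠H = (0°) − (67.38°) = -67.38°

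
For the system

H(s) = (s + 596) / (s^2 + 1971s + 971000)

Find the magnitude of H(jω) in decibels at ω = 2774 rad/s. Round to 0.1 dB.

-69.7 dB

Substitute s = j2774:
Numerator: (j2774) + 596 = 596 + j2774
Denominator: (j2774)^2 + 1971(j2774) + 971000 = -6724076 + j5467554
|N| = √(596² + 2774²) ≈ 2837.3, ∠N ≈ 77.87°
|D| = √(6724076² + 5467554²) ≈ 8.6664e+06, ∠D ≈ 140.88°
|H| = 2837.3 / 8.6664e+06 ≈ 0.00032739
Gain = 20 log₁₀(0.00032739) ≈ -69.70 dB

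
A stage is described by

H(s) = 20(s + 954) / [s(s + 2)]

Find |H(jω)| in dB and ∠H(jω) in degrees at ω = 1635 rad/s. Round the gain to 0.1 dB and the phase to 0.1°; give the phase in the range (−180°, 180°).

-37.0 dB, -120.2°

At s = jω = j1635:
zero (s+954): 954 + j1635 → |·| = √(954²+1635²) = √3583341 ≈ 1893, ∠ = arctan(1635/954) ≈ 59.74°
pole (s+2): 2 + j1635 → |·| = √(2²+1635²) = √2673229 ≈ 1635, ∠ = arctan(1635/2) ≈ 89.93°
pole at origin: |s| = 1635, ∠ = 90.00° (in denominator)
|H| = 20 · 1893 / 2.6732e+06 ≈ 0.014163
Gain = 20 log₁₀(0.014163) ≈ -36.98 dB
∠H = 59.74° − 179.93° = -120.19°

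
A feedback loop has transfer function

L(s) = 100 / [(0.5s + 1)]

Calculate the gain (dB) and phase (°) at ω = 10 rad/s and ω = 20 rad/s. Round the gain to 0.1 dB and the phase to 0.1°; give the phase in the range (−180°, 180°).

At ω = 10 rad/s:
pole (1 + j10·0.5) = 1 + j5 → |·| ≈ 5.099, ∠ ≈ 78.69°
|L| = 100 · 1 / (5.099) ≈ 19.612
Gain = 20 log₁₀(19.612) ≈ 25.85 dB
∠L = (0°) − (78.69°) = -78.69°

At ω = 20 rad/s:
pole (1 + j20·0.5) = 1 + j10 → |·| ≈ 10.05, ∠ ≈ 84.29°
|L| = 100 · 1 / (10.05) ≈ 9.9502
Gain = 20 log₁₀(9.9502) ≈ 19.96 dB
∠L = (0°) − (84.29°) = -84.29°

ω = 10: 25.9 dB, -78.7°; ω = 20: 20.0 dB, -84.3°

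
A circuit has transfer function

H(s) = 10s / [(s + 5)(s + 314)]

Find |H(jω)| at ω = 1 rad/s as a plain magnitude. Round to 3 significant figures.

0.00625

At s = jω = j1:
zero at origin: s = j1 → |·| = 1, ∠ = 90.00°
pole (s+5): 5 + j1 → |·| = √(5²+1²) = √26 ≈ 5.099, ∠ = arctan(1/5) ≈ 11.31°
pole (s+314): 314 + j1 → |·| = √(314²+1²) = √98597 ≈ 314, ∠ = arctan(1/314) ≈ 0.18°
|H| = 10 · 1 / 1601.1 ≈ 0.0062457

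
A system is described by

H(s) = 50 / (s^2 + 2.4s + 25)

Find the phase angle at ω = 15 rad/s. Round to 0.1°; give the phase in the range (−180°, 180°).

-169.8°

At s = jω = j15:
quadratic: (j15)² + 2.4·j15 + 25 = -200 + j36 → |·| ≈ 203.21, ∠ ≈ 169.80°
∠H = 0.00° − 169.80° = -169.80°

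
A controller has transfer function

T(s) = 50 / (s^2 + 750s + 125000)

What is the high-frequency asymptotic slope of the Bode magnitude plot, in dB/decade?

Each pole contributes −20 dB/decade at high frequency; each zero contributes +20 dB/decade.
Net: 0 zero(s) − 2 pole(s) → -40 dB/decade.

-40 dB/decade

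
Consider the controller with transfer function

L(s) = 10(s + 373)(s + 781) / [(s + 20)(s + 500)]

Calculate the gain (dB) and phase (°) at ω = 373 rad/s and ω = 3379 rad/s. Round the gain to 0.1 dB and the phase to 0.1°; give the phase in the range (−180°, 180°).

At s = jω = j373:
zero (s+373): 373 + j373 → |·| = √(373²+373²) = √278258 ≈ 527.5, ∠ = arctan(373/373) ≈ 45.00°
zero (s+781): 781 + j373 → |·| = √(781²+373²) = √749090 ≈ 865.5, ∠ = arctan(373/781) ≈ 25.53°
pole (s+20): 20 + j373 → |·| = √(20²+373²) = √139529 ≈ 373.54, ∠ = arctan(373/20) ≈ 86.93°
pole (s+500): 500 + j373 → |·| = √(500²+373²) = √389129 ≈ 623.8, ∠ = arctan(373/500) ≈ 36.72°
|L| = 10 · 4.5655e+05 / 2.3301e+05 ≈ 19.594
Gain = 20 log₁₀(19.594) ≈ 25.84 dB
∠L = 70.53° − 123.65° = -53.12°

At s = jω = j3379:
zero (s+373): 373 + j3379 → |·| = √(373²+3379²) = √11556770 ≈ 3399.5, ∠ = arctan(3379/373) ≈ 83.70°
zero (s+781): 781 + j3379 → |·| = √(781²+3379²) = √12027602 ≈ 3468.1, ∠ = arctan(3379/781) ≈ 76.99°
pole (s+20): 20 + j3379 → |·| = √(20²+3379²) = √11418041 ≈ 3379.1, ∠ = arctan(3379/20) ≈ 89.66°
pole (s+500): 500 + j3379 → |·| = √(500²+3379²) = √11667641 ≈ 3415.8, ∠ = arctan(3379/500) ≈ 81.58°
|L| = 10 · 1.179e+07 / 1.1542e+07 ≈ 10.215
Gain = 20 log₁₀(10.215) ≈ 20.18 dB
∠L = 160.69° − 171.24° = -10.55°

ω = 373: 25.8 dB, -53.1°; ω = 3379: 20.2 dB, -10.6°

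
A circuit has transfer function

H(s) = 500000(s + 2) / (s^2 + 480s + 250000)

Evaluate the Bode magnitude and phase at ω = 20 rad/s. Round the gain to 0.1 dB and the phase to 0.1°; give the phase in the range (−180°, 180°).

At s = jω = j20:
zero (s+2): 2 + j20 → |·| = √(2²+20²) = √404 ≈ 20.1, ∠ = arctan(20/2) ≈ 84.29°
quadratic: (j20)² + 480·j20 + 250000 = 249600 + j9600 → |·| ≈ 2.4978e+05, ∠ ≈ 2.20°
|H| = 500000 · 20.1 / 2.4978e+05 ≈ 40.235
Gain = 20 log₁₀(40.235) ≈ 32.09 dB
∠H = 84.29° − 2.20° = 82.09°

32.1 dB, 82.1°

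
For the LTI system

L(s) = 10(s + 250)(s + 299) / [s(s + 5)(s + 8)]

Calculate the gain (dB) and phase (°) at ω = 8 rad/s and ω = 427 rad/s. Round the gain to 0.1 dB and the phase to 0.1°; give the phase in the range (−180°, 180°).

ω = 8: 58.9 dB, 170.4°; ω = 427: -29.6 dB, -153.6°

At s = jω = j8:
zero (s+250): 250 + j8 → |·| = √(250²+8²) = √62564 ≈ 250.13, ∠ = arctan(8/250) ≈ 1.83°
zero (s+299): 299 + j8 → |·| = √(299²+8²) = √89465 ≈ 299.11, ∠ = arctan(8/299) ≈ 1.53°
pole (s+5): 5 + j8 → |·| = √(5²+8²) = √89 ≈ 9.434, ∠ = arctan(8/5) ≈ 57.99°
pole (s+8): 8 + j8 → |·| = √(8²+8²) = √128 ≈ 11.314, ∠ = arctan(8/8) ≈ 45.00°
pole at origin: |s| = 8, ∠ = 90.00° (in denominator)
|L| = 10 · 74816 / 853.89 ≈ 876.18
Gain = 20 log₁₀(876.18) ≈ 58.85 dB
∠L = 3.36° − 192.99° = -189.63° ≡ 170.37° (principal value)

At s = jω = j427:
zero (s+250): 250 + j427 → |·| = √(250²+427²) = √244829 ≈ 494.8, ∠ = arctan(427/250) ≈ 59.65°
zero (s+299): 299 + j427 → |·| = √(299²+427²) = √271730 ≈ 521.28, ∠ = arctan(427/299) ≈ 55.00°
pole (s+5): 5 + j427 → |·| = √(5²+427²) = √182354 ≈ 427.03, ∠ = arctan(427/5) ≈ 89.33°
pole (s+8): 8 + j427 → |·| = √(8²+427²) = √182393 ≈ 427.07, ∠ = arctan(427/8) ≈ 88.93°
pole at origin: |s| = 427, ∠ = 90.00° (in denominator)
|L| = 10 · 2.5793e+05 / 7.7873e+07 ≈ 0.033122
Gain = 20 log₁₀(0.033122) ≈ -29.60 dB
∠L = 114.65° − 268.26° = -153.61°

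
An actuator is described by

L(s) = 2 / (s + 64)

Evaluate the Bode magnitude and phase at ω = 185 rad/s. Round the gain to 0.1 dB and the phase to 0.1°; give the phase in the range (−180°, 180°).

At s = jω = j185:
pole (s+64): 64 + j185 → |·| = √(64²+185²) = √38321 ≈ 195.76, ∠ = arctan(185/64) ≈ 70.92°
|L| = 2 / 195.76 ≈ 0.010217
Gain = 20 log₁₀(0.010217) ≈ -39.81 dB
∠L = 0.00° − 70.92° = -70.92°

-39.8 dB, -70.9°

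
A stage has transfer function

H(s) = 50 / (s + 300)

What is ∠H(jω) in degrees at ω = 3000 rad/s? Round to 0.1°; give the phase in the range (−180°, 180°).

Substitute s = j3000:
Numerator: 50 = 50 + j0
Denominator: (j3000) + 300 = 300 + j3000
|N| = √(50² + 0²) ≈ 50, ∠N ≈ 0.00°
|D| = √(300² + 3000²) ≈ 3015, ∠D ≈ 84.29°
∠H = 0.00° − 84.29° = -84.29°

-84.3°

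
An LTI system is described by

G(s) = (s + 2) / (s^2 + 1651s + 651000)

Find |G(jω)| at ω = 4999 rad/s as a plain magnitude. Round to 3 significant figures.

0.000195

Substitute s = j4999:
Numerator: (j4999) + 2 = 2 + j4999
Denominator: (j4999)^2 + 1651(j4999) + 651000 = -24339001 + j8253349
|N| = √(2² + 4999²) ≈ 4999, ∠N ≈ 89.98°
|D| = √(24339001² + 8253349²) ≈ 2.57e+07, ∠D ≈ 161.27°
|G| = 4999 / 2.57e+07 ≈ 0.00019451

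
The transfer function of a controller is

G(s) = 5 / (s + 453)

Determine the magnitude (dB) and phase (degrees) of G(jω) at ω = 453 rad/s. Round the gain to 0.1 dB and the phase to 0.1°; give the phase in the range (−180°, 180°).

-42.2 dB, -45.0°

At s = jω = j453:
pole (s+453): 453 + j453 → |·| = √(453²+453²) = √410418 ≈ 640.64, ∠ = arctan(453/453) ≈ 45.00°
|G| = 5 / 640.64 ≈ 0.0078047
Gain = 20 log₁₀(0.0078047) ≈ -42.15 dB
∠G = 0.00° − 45.00° = -45.00°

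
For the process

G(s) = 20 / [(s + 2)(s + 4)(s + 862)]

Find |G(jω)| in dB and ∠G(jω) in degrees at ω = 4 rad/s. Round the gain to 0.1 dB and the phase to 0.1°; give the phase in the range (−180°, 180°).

-60.8 dB, -108.7°

At s = jω = j4:
pole (s+2): 2 + j4 → |·| = √(2²+4²) = √20 ≈ 4.4721, ∠ = arctan(4/2) ≈ 63.43°
pole (s+4): 4 + j4 → |·| = √(4²+4²) = √32 ≈ 5.6569, ∠ = arctan(4/4) ≈ 45.00°
pole (s+862): 862 + j4 → |·| = √(862²+4²) = √743060 ≈ 862.01, ∠ = arctan(4/862) ≈ 0.27°
|G| = 20 / 21807 ≈ 0.00091714
Gain = 20 log₁₀(0.00091714) ≈ -60.75 dB
∠G = 0.00° − 108.70° = -108.70°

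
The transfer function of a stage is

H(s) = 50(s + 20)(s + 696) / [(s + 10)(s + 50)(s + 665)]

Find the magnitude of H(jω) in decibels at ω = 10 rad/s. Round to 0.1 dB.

4.2 dB

At s = jω = j10:
zero (s+20): 20 + j10 → |·| = √(20²+10²) = √500 ≈ 22.361, ∠ = arctan(10/20) ≈ 26.57°
zero (s+696): 696 + j10 → |·| = √(696²+10²) = √484516 ≈ 696.07, ∠ = arctan(10/696) ≈ 0.82°
pole (s+10): 10 + j10 → |·| = √(10²+10²) = √200 ≈ 14.142, ∠ = arctan(10/10) ≈ 45.00°
pole (s+50): 50 + j10 → |·| = √(50²+10²) = √2600 ≈ 50.99, ∠ = arctan(10/50) ≈ 11.31°
pole (s+665): 665 + j10 → |·| = √(665²+10²) = √442325 ≈ 665.08, ∠ = arctan(10/665) ≈ 0.86°
|H| = 50 · 15565 / 4.7959e+05 ≈ 1.6227
Gain = 20 log₁₀(1.6227) ≈ 4.20 dB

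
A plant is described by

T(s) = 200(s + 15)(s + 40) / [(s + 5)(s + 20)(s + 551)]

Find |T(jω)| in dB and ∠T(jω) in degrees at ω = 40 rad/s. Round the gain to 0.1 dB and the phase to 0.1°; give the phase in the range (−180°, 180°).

At s = jω = j40:
zero (s+15): 15 + j40 → |·| = √(15²+40²) = √1825 ≈ 42.72, ∠ = arctan(40/15) ≈ 69.44°
zero (s+40): 40 + j40 → |·| = √(40²+40²) = √3200 ≈ 56.569, ∠ = arctan(40/40) ≈ 45.00°
pole (s+5): 5 + j40 → |·| = √(5²+40²) = √1625 ≈ 40.311, ∠ = arctan(40/5) ≈ 82.87°
pole (s+20): 20 + j40 → |·| = √(20²+40²) = √2000 ≈ 44.721, ∠ = arctan(40/20) ≈ 63.43°
pole (s+551): 551 + j40 → |·| = √(551²+40²) = √305201 ≈ 552.45, ∠ = arctan(40/551) ≈ 4.15°
|T| = 200 · 2416.6 / 9.9593e+05 ≈ 0.4853
Gain = 20 log₁₀(0.4853) ≈ -6.28 dB
∠T = 114.44° − 150.45° = -36.01°

-6.3 dB, -36.0°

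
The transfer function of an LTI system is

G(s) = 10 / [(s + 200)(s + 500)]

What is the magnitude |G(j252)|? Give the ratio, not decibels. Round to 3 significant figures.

At s = jω = j252:
pole (s+200): 200 + j252 → |·| = √(200²+252²) = √103504 ≈ 321.72, ∠ = arctan(252/200) ≈ 51.56°
pole (s+500): 500 + j252 → |·| = √(500²+252²) = √313504 ≈ 559.91, ∠ = arctan(252/500) ≈ 26.75°
|G| = 10 / 1.8013e+05 ≈ 5.5515e-05

5.55e-05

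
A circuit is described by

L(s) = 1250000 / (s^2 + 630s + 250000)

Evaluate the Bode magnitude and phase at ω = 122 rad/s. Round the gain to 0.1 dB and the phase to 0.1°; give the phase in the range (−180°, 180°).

14.1 dB, -18.1°

At s = jω = j122:
quadratic: (j122)² + 630·j122 + 250000 = 235116 + j76860 → |·| ≈ 2.4736e+05, ∠ ≈ 18.10°
|L| = 1250000 / 2.4736e+05 ≈ 5.0534
Gain = 20 log₁₀(5.0534) ≈ 14.07 dB
∠L = 0.00° − 18.10° = -18.10°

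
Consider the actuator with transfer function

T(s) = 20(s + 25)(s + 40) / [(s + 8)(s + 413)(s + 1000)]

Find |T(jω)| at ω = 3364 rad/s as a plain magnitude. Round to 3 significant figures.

0.00566

At s = jω = j3364:
zero (s+25): 25 + j3364 → |·| = √(25²+3364²) = √11317121 ≈ 3364.1, ∠ = arctan(3364/25) ≈ 89.57°
zero (s+40): 40 + j3364 → |·| = √(40²+3364²) = √11318096 ≈ 3364.2, ∠ = arctan(3364/40) ≈ 89.32°
pole (s+8): 8 + j3364 → |·| = √(8²+3364²) = √11316560 ≈ 3364, ∠ = arctan(3364/8) ≈ 89.86°
pole (s+413): 413 + j3364 → |·| = √(413²+3364²) = √11487065 ≈ 3389.3, ∠ = arctan(3364/413) ≈ 83.00°
pole (s+1000): 1000 + j3364 → |·| = √(1000²+3364²) = √12316496 ≈ 3509.5, ∠ = arctan(3364/1000) ≈ 73.44°
|T| = 20 · 1.1318e+07 / 4.0014e+10 ≈ 0.005657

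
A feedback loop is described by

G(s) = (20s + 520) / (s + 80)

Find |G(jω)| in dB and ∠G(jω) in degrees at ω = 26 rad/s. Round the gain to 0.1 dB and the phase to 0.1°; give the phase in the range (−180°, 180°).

18.8 dB, 27.0°

Substitute s = j26:
Numerator: 20(j26) + 520 = 520 + j520
Denominator: (j26) + 80 = 80 + j26
|N| = √(520² + 520²) ≈ 735.39, ∠N ≈ 45.00°
|D| = √(80² + 26²) ≈ 84.119, ∠D ≈ 18.00°
|G| = 735.39 / 84.119 ≈ 8.7423
Gain = 20 log₁₀(8.7423) ≈ 18.83 dB
∠G = 45.00° − 18.00° = 27.00°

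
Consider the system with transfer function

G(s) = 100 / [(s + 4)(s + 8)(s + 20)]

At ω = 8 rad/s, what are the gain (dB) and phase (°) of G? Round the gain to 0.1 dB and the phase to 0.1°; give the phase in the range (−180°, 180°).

At s = jω = j8:
pole (s+4): 4 + j8 → |·| = √(4²+8²) = √80 ≈ 8.9443, ∠ = arctan(8/4) ≈ 63.43°
pole (s+8): 8 + j8 → |·| = √(8²+8²) = √128 ≈ 11.314, ∠ = arctan(8/8) ≈ 45.00°
pole (s+20): 20 + j8 → |·| = √(20²+8²) = √464 ≈ 21.541, ∠ = arctan(8/20) ≈ 21.80°
|G| = 100 / 2179.9 ≈ 0.045874
Gain = 20 log₁₀(0.045874) ≈ -26.77 dB
∠G = 0.00° − 130.23° = -130.23°

-26.8 dB, -130.2°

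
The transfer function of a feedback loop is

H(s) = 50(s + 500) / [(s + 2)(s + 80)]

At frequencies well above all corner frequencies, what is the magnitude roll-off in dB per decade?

Each pole contributes −20 dB/decade at high frequency; each zero contributes +20 dB/decade.
Net: 1 zero(s) − 2 pole(s) → -20 dB/decade.

-20 dB/decade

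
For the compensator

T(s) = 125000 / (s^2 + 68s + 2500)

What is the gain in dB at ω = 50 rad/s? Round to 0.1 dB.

At s = jω = j50:
quadratic: (j50)² + 68·j50 + 2500 = 0 + j3400 → |·| ≈ 3400, ∠ ≈ 90.00°
|T| = 125000 / 3400 ≈ 36.765
Gain = 20 log₁₀(36.765) ≈ 31.31 dB

31.3 dB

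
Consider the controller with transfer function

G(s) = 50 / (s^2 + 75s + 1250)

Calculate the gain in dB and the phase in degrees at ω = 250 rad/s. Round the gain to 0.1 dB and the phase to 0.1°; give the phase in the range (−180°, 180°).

-62.2 dB, -163.0°

Substitute s = j250:
Numerator: 50 = 50 + j0
Denominator: (j250)^2 + 75(j250) + 1250 = -61250 + j18750
|N| = √(50² + 0²) ≈ 50, ∠N ≈ 0.00°
|D| = √(61250² + 18750²) ≈ 64056, ∠D ≈ 162.98°
|G| = 50 / 64056 ≈ 0.00078057
Gain = 20 log₁₀(0.00078057) ≈ -62.15 dB
∠G = 0.00° − 162.98° = -162.98°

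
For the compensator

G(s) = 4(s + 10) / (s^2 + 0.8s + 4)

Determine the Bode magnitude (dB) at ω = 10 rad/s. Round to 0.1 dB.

-4.6 dB

At s = jω = j10:
zero (s+10): 10 + j10 → |·| = √(10²+10²) = √200 ≈ 14.142, ∠ = arctan(10/10) ≈ 45.00°
quadratic: (j10)² + 0.8·j10 + 4 = -96 + j8 → |·| ≈ 96.333, ∠ ≈ 175.24°
|G| = 4 · 14.142 / 96.333 ≈ 0.58721
Gain = 20 log₁₀(0.58721) ≈ -4.62 dB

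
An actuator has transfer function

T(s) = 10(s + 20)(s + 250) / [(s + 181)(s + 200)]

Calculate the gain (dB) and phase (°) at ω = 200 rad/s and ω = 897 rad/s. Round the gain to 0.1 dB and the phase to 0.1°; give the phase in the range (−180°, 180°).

At s = jω = j200:
zero (s+20): 20 + j200 → |·| = √(20²+200²) = √40400 ≈ 201, ∠ = arctan(200/20) ≈ 84.29°
zero (s+250): 250 + j200 → |·| = √(250²+200²) = √102500 ≈ 320.16, ∠ = arctan(200/250) ≈ 38.66°
pole (s+181): 181 + j200 → |·| = √(181²+200²) = √72761 ≈ 269.74, ∠ = arctan(200/181) ≈ 47.85°
pole (s+200): 200 + j200 → |·| = √(200²+200²) = √80000 ≈ 282.84, ∠ = arctan(200/200) ≈ 45.00°
|T| = 10 · 64352 / 76293 ≈ 8.4348
Gain = 20 log₁₀(8.4348) ≈ 18.52 dB
∠T = 122.95° − 92.85° = 30.10°

At s = jω = j897:
zero (s+20): 20 + j897 → |·| = √(20²+897²) = √805009 ≈ 897.22, ∠ = arctan(897/20) ≈ 88.72°
zero (s+250): 250 + j897 → |·| = √(250²+897²) = √867109 ≈ 931.19, ∠ = arctan(897/250) ≈ 74.43°
pole (s+181): 181 + j897 → |·| = √(181²+897²) = √837370 ≈ 915.08, ∠ = arctan(897/181) ≈ 78.59°
pole (s+200): 200 + j897 → |·| = √(200²+897²) = √844609 ≈ 919.03, ∠ = arctan(897/200) ≈ 77.43°
|T| = 10 · 8.3548e+05 / 8.4099e+05 ≈ 9.9345
Gain = 20 log₁₀(9.9345) ≈ 19.94 dB
∠T = 163.15° − 156.02° = 7.13°

ω = 200: 18.5 dB, 30.1°; ω = 897: 19.9 dB, 7.1°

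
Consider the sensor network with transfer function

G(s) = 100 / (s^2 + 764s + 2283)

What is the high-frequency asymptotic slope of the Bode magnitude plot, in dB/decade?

-40 dB/decade

Each pole contributes −20 dB/decade at high frequency; each zero contributes +20 dB/decade.
Net: 0 zero(s) − 2 pole(s) → -40 dB/decade.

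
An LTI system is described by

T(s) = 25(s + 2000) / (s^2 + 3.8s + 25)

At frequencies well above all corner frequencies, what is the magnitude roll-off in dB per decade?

Each pole contributes −20 dB/decade at high frequency; each zero contributes +20 dB/decade.
Net: 1 zero(s) − 2 pole(s) → -20 dB/decade.

-20 dB/decade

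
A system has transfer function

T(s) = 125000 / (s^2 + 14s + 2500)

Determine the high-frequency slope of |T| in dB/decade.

-40 dB/decade

Each pole contributes −20 dB/decade at high frequency; each zero contributes +20 dB/decade.
Net: 0 zero(s) − 2 pole(s) → -40 dB/decade.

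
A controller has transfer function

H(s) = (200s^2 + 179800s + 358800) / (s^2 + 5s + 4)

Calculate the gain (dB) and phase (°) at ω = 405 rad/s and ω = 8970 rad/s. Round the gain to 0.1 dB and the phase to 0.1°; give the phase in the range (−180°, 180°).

Substitute s = j405:
Numerator: 200(j405)^2 + 179800(j405) + 358800 = -32446200 + j72819000
Denominator: (j405)^2 + 5(j405) + 4 = -164021 + j2025
|N| = √(32446200² + 72819000²) ≈ 7.9721e+07, ∠N ≈ 114.02°
|D| = √(164021² + 2025²) ≈ 1.6403e+05, ∠D ≈ 179.29°
|H| = 7.9721e+07 / 1.6403e+05 ≈ 486.01
Gain = 20 log₁₀(486.01) ≈ 53.73 dB
∠H = 114.02° − 179.29° = -65.27°

Substitute s = j8970:
Numerator: 200(j8970)^2 + 179800(j8970) + 358800 = -16091821200 + j1612806000
Denominator: (j8970)^2 + 5(j8970) + 4 = -80460896 + j44850
|N| = √(16091821200² + 1612806000²) ≈ 1.6172e+10, ∠N ≈ 174.28°
|D| = √(80460896² + 44850²) ≈ 8.0461e+07, ∠D ≈ 179.97°
|H| = 1.6172e+10 / 8.0461e+07 ≈ 200.99
Gain = 20 log₁₀(200.99) ≈ 46.06 dB
∠H = 174.28° − 179.97° = -5.69°

ω = 405: 53.7 dB, -65.3°; ω = 8970: 46.1 dB, -5.7°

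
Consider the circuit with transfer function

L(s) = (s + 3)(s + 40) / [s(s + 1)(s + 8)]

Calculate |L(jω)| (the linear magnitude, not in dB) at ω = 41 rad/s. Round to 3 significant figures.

At s = jω = j41:
zero (s+3): 3 + j41 → |·| = √(3²+41²) = √1690 ≈ 41.11, ∠ = arctan(41/3) ≈ 85.82°
zero (s+40): 40 + j41 → |·| = √(40²+41²) = √3281 ≈ 57.28, ∠ = arctan(41/40) ≈ 45.71°
pole (s+1): 1 + j41 → |·| = √(1²+41²) = √1682 ≈ 41.012, ∠ = arctan(41/1) ≈ 88.60°
pole (s+8): 8 + j41 → |·| = √(8²+41²) = √1745 ≈ 41.773, ∠ = arctan(41/8) ≈ 78.96°
pole at origin: |s| = 41, ∠ = 90.00° (in denominator)
|L| = 1 · 2354.8 / 70241 ≈ 0.033525

0.0335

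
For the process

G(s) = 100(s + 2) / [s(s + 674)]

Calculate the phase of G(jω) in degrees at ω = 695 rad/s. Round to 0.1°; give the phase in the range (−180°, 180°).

-46.0°

At s = jω = j695:
zero (s+2): 2 + j695 → |·| = √(2²+695²) = √483029 ≈ 695, ∠ = arctan(695/2) ≈ 89.84°
pole (s+674): 674 + j695 → |·| = √(674²+695²) = √937301 ≈ 968.14, ∠ = arctan(695/674) ≈ 45.88°
pole at origin: |s| = 695, ∠ = 90.00° (in denominator)
∠G = 89.84° − 135.88° = -46.04°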